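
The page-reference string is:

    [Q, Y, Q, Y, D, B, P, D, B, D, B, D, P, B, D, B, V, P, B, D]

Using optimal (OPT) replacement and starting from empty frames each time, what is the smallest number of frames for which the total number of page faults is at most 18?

2

f=1: 20 faults
f=2: 11 faults
f=3: 7 faults
f=4: 6 faults
f=5: 6 faults
f=6: 6 faults
Smallest f with faults ≤ 18 is 2.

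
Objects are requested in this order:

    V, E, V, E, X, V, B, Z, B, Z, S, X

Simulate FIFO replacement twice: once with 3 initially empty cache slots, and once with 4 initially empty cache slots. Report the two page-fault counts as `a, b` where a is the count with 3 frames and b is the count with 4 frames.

7, 6

3 frames: F F . . F . F F . . F F → 7 faults.
4 frames: F F . . F . F F . . F . → 6 faults.
6 < 7: adding a frame reduced faults, as is typical.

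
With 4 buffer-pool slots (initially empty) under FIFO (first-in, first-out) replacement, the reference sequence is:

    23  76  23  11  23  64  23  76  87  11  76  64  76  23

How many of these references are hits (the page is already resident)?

8

23 -> miss, frames [23]
76 -> miss, frames [23, 76]
23 -> hit
11 -> miss, frames [23, 76, 11]
23 -> hit
64 -> miss, frames [23, 76, 11, 64]
23 -> hit
76 -> hit
87 -> miss, evict 23, frames [76, 11, 64, 87]
11 -> hit
76 -> hit
64 -> hit
76 -> hit
23 -> miss, evict 76, frames [11, 64, 87, 23]
Hits: 8.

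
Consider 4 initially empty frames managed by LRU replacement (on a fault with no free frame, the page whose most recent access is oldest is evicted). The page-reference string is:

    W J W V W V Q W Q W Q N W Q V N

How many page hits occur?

11

W → miss, frames [W]
J → miss, frames [W, J]
W → hit
V → miss, frames [J, W, V]
W → hit
V → hit
Q → miss, frames [J, W, V, Q]
W → hit
Q → hit
W → hit
Q → hit
N → miss, evict J, frames [V, W, Q, N]
W → hit
Q → hit
V → hit
N → hit
Hits: 11.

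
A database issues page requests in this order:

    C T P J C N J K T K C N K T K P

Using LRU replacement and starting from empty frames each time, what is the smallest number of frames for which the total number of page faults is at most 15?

f=1: 16 faults
f=2: 14 faults
f=3: 12 faults
f=4: 10 faults
f=5: 8 faults
f=6: 6 faults
Smallest f with faults ≤ 15 is 2.

2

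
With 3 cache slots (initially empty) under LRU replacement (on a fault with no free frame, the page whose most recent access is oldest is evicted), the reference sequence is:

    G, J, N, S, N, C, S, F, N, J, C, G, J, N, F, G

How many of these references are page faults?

G → fault, frames {G}
J → fault, frames {G,J}
N → fault, frames {G,J,N}
S → fault, evict G, frames {J,N,S}
N → hit
C → fault, evict J, frames {S,N,C}
S → hit
F → fault, evict N, frames {C,S,F}
N → fault, evict C, frames {S,F,N}
J → fault, evict S, frames {F,N,J}
C → fault, evict F, frames {N,J,C}
G → fault, evict N, frames {J,C,G}
J → hit
N → fault, evict C, frames {G,J,N}
F → fault, evict G, frames {J,N,F}
G → fault, evict J, frames {N,F,G}
Page faults: 13.

13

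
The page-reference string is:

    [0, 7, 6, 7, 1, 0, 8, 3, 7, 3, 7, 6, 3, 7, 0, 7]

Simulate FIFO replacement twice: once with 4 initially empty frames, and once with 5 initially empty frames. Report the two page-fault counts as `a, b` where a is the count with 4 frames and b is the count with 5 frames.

9, 8

4 frames: F F F . F . F F F . . F . . F . → 9 faults.
5 frames: F F F . F . F F . . . . . . F F → 8 faults.
8 < 9: adding a frame reduced faults, as is typical.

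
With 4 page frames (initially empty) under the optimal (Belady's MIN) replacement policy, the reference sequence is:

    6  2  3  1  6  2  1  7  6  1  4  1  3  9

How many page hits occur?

7

6: fault, frames [6]
2: fault, frames [6, 2]
3: fault, frames [6, 2, 3]
1: fault, frames [6, 2, 3, 1]
6: hit
2: hit
1: hit
7: fault, evict 2, frames [6, 3, 1, 7]
6: hit
1: hit
4: fault, evict 7, frames [6, 3, 1, 4]
1: hit
3: hit
9: fault, evict 4, frames [6, 3, 1, 9]
Hits: 7.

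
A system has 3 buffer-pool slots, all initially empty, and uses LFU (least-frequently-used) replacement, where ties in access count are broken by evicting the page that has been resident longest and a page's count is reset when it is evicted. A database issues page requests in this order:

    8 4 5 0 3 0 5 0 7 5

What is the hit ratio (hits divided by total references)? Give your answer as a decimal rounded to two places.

8: fault, frames [8]
4: fault, frames [8, 4]
5: fault, frames [8, 4, 5]
0: fault, evict 8, frames [4, 5, 0]
3: fault, evict 4, frames [5, 0, 3]
0: hit
5: hit
0: hit
7: fault, evict 3, frames [5, 0, 7]
5: hit
Hits: 4 of 10 references → 4/10 = 0.4000.

0.40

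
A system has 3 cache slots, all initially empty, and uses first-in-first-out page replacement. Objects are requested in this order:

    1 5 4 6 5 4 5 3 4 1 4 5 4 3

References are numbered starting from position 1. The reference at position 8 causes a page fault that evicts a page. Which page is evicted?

pos 1: 1 → fault, frames {1}
pos 2: 5 → fault, frames {1,5}
pos 3: 4 → fault, frames {1,5,4}
pos 4: 6 → fault, evict 1, frames {5,4,6}
pos 5: 5 → hit
pos 6: 4 → hit
pos 7: 5 → hit
pos 8: 3 → fault, evict 5, frames {4,6,3}
At position 8, page 5 is evicted.

5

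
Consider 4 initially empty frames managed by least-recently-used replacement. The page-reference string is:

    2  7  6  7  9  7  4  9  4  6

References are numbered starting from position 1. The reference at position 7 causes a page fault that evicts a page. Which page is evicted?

pos 1: 2 -> fault, frames [2]
pos 2: 7 -> fault, frames [2, 7]
pos 3: 6 -> fault, frames [2, 7, 6]
pos 4: 7 -> hit
pos 5: 9 -> fault, frames [2, 6, 7, 9]
pos 6: 7 -> hit
pos 7: 4 -> fault, evict 2, frames [6, 9, 7, 4]
At position 7, page 2 is evicted.

2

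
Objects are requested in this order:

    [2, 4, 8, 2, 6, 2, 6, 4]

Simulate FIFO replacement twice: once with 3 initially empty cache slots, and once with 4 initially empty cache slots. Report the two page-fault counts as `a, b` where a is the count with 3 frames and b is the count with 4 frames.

6, 4

3 frames: F F F . F F . F → 6 faults.
4 frames: F F F . F . . . → 4 faults.
4 < 6: adding a frame reduced faults, as is typical.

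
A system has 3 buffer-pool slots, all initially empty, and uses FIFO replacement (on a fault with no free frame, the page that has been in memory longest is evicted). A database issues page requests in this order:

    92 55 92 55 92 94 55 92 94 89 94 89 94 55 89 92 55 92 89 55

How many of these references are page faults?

6

92 -> miss, frames {92}
55 -> miss, frames {92,55}
92 -> hit
55 -> hit
92 -> hit
94 -> miss, frames {92,55,94}
55 -> hit
92 -> hit
94 -> hit
89 -> miss, evict 92, frames {55,94,89}
94 -> hit
89 -> hit
94 -> hit
55 -> hit
89 -> hit
92 -> miss, evict 55, frames {94,89,92}
55 -> miss, evict 94, frames {89,92,55}
92 -> hit
89 -> hit
55 -> hit
Page faults: 6.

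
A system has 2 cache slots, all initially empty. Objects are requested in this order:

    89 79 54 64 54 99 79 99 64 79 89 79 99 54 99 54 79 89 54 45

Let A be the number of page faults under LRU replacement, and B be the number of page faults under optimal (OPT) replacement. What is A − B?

2

Under LRU: F F F F . F F . F F F . F F . . F F F F → 15 faults.
Under OPT: F F F F . F F . F . F . F F . . F F . F → 13 faults.
A − B = 15 − 13 = 2.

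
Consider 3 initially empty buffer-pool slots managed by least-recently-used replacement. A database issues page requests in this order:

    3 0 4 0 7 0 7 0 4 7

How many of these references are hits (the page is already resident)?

6

3 → miss, frames {3}
0 → miss, frames {3,0}
4 → miss, frames {3,0,4}
0 → hit
7 → miss, evict 3, frames {4,0,7}
0 → hit
7 → hit
0 → hit
4 → hit
7 → hit
Hits: 6.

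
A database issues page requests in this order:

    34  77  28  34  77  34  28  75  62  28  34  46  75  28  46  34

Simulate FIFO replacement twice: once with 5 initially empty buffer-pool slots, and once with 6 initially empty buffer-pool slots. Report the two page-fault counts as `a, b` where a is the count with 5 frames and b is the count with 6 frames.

7, 6

5 frames: F F F . . . . F F . . F . . . F → 7 faults.
6 frames: F F F . . . . F F . . F . . . . → 6 faults.
6 < 7: adding a frame reduced faults, as is typical.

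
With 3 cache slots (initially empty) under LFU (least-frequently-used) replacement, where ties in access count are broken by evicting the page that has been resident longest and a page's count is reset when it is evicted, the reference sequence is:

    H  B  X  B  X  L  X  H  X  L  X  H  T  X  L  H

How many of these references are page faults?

10

H: miss, frames (H)
B: miss, frames (H B)
X: miss, frames (H B X)
B: hit
X: hit
L: miss, evict H, frames (B X L)
X: hit
H: miss, evict L, frames (B X H)
X: hit
L: miss, evict H, frames (B X L)
X: hit
H: miss, evict L, frames (B X H)
T: miss, evict H, frames (B X T)
X: hit
L: miss, evict T, frames (B X L)
H: miss, evict L, frames (B X H)
Page faults: 10.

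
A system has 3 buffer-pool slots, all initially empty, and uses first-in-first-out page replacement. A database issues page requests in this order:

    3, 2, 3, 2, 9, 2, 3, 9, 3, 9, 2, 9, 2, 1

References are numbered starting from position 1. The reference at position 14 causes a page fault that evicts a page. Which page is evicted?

3

pos 1: 3 → miss, frames {3}
pos 2: 2 → miss, frames {3,2}
pos 3: 3 → hit
pos 4: 2 → hit
pos 5: 9 → miss, frames {3,2,9}
pos 6: 2 → hit
pos 7: 3 → hit
pos 8: 9 → hit
pos 9: 3 → hit
pos 10: 9 → hit
pos 11: 2 → hit
pos 12: 9 → hit
pos 13: 2 → hit
pos 14: 1 → miss, evict 3, frames {2,9,1}
At position 14, page 3 is evicted.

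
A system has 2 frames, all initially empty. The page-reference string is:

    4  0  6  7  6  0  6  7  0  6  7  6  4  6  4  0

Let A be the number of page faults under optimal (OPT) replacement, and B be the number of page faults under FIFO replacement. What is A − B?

-4

Under OPT: F F F F . F . F . F . . F . . F → 9 faults.
Under FIFO: F F F F . F F F F F F . F F . F → 13 faults.
A − B = 9 − 13 = -4.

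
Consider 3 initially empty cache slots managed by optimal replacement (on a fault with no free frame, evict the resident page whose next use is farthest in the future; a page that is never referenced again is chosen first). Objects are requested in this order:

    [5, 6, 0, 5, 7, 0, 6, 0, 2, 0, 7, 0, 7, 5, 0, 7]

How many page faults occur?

6

5 → fault, frames {5}
6 → fault, frames {5,6}
0 → fault, frames {5,6,0}
5 → hit
7 → fault, evict 5, frames {6,0,7}
0 → hit
6 → hit
0 → hit
2 → fault, evict 6, frames {0,7,2}
0 → hit
7 → hit
0 → hit
7 → hit
5 → fault, evict 2, frames {0,7,5}
0 → hit
7 → hit
Page faults: 6.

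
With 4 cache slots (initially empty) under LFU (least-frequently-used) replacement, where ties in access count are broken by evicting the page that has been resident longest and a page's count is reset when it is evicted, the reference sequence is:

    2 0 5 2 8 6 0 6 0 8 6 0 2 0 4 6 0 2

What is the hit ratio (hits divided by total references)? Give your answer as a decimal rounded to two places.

2: miss, frames (2)
0: miss, frames (2 0)
5: miss, frames (2 0 5)
2: hit
8: miss, frames (2 0 5 8)
6: miss, evict 0, frames (2 5 8 6)
0: miss, evict 5, frames (2 8 6 0)
6: hit
0: hit
8: hit
6: hit
0: hit
2: hit
0: hit
4: miss, evict 8, frames (2 6 0 4)
6: hit
0: hit
2: hit
Hits: 11 of 18 references → 11/18 = 0.6111.

0.61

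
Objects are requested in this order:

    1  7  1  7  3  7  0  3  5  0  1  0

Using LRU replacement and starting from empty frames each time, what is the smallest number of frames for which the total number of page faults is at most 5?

5

f=1: 12 faults
f=2: 8 faults
f=3: 6 faults
f=4: 6 faults
f=5: 5 faults
Smallest f with faults ≤ 5 is 5.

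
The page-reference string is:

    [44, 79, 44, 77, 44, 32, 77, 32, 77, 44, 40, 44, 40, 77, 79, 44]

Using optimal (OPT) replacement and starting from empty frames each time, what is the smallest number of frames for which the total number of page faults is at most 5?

4

f=1: 16 faults
f=2: 8 faults
f=3: 6 faults
f=4: 5 faults
f=5: 5 faults
Smallest f with faults ≤ 5 is 4.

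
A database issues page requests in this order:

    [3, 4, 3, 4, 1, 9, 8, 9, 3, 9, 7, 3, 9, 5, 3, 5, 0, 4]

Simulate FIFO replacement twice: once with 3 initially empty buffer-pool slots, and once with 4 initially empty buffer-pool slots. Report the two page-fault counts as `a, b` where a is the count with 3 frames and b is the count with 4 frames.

12, 10

3 frames: F F . . F F F . F . F . F F F . F F → 12 faults.
4 frames: F F . . F F F . F . F . . F . . F F → 10 faults.
10 < 12: adding a frame reduced faults, as is typical.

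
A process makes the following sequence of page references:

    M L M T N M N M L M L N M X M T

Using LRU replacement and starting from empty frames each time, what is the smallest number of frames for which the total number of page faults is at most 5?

f=1: 16 faults
f=2: 10 faults
f=3: 7 faults
f=4: 6 faults
f=5: 5 faults
Smallest f with faults ≤ 5 is 5.

5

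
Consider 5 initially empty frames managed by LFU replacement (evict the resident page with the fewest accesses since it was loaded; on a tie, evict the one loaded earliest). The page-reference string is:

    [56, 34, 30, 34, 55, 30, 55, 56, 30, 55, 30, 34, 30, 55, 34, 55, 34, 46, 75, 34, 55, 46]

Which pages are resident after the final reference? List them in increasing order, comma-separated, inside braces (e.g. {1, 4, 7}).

{30, 34, 46, 55, 56}

56: miss, frames {56}
34: miss, frames {56,34}
30: miss, frames {56,34,30}
34: hit
55: miss, frames {56,34,30,55}
30: hit
55: hit
56: hit
30: hit
55: hit
30: hit
34: hit
30: hit
55: hit
34: hit
55: hit
34: hit
46: miss, frames {56,34,30,55,46}
75: miss, evict 46, frames {56,34,30,55,75}
34: hit
55: hit
46: miss, evict 75, frames {56,34,30,55,46}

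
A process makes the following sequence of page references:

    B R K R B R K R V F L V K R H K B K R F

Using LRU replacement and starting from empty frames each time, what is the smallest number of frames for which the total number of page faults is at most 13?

f=1: 20 faults
f=2: 16 faults
f=3: 12 faults
f=4: 11 faults
f=5: 9 faults
f=6: 9 faults
f=7: 7 faults
Smallest f with faults ≤ 13 is 3.

3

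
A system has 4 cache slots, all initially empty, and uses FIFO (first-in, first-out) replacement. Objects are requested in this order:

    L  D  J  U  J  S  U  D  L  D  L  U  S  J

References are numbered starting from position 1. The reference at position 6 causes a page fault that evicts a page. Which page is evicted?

L

pos 1: L -> miss, frames {L}
pos 2: D -> miss, frames {L,D}
pos 3: J -> miss, frames {L,D,J}
pos 4: U -> miss, frames {L,D,J,U}
pos 5: J -> hit
pos 6: S -> miss, evict L, frames {D,J,U,S}
At position 6, page L is evicted.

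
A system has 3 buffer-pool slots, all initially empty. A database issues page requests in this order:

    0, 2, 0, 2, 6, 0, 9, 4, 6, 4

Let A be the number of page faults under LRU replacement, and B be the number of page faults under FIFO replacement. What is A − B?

1

Under LRU: F F . . F . F F F . → 6 faults.
Under FIFO: F F . . F . F F . . → 5 faults.
A − B = 6 − 5 = 1.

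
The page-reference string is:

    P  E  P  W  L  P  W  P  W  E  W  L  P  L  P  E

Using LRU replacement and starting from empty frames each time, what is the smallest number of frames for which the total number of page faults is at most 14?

f=1: 16 faults
f=2: 10 faults
f=3: 8 faults
f=4: 4 faults
Smallest f with faults ≤ 14 is 2.

2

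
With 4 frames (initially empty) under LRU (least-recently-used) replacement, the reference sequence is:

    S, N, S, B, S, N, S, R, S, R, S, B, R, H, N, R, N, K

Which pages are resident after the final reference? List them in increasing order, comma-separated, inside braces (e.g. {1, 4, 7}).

{H, K, N, R}

S → fault, frames {S}
N → fault, frames {S,N}
S → hit
B → fault, frames {N,S,B}
S → hit
N → hit
S → hit
R → fault, frames {B,N,S,R}
S → hit
R → hit
S → hit
B → hit
R → hit
H → fault, evict N, frames {S,B,R,H}
N → fault, evict S, frames {B,R,H,N}
R → hit
N → hit
K → fault, evict B, frames {H,R,N,K}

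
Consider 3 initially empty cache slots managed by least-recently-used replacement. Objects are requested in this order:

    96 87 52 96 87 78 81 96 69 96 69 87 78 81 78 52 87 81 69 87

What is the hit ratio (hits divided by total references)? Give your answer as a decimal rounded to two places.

0.30

96 → fault, frames [96]
87 → fault, frames [96, 87]
52 → fault, frames [96, 87, 52]
96 → hit
87 → hit
78 → fault, evict 52, frames [96, 87, 78]
81 → fault, evict 96, frames [87, 78, 81]
96 → fault, evict 87, frames [78, 81, 96]
69 → fault, evict 78, frames [81, 96, 69]
96 → hit
69 → hit
87 → fault, evict 81, frames [96, 69, 87]
78 → fault, evict 96, frames [69, 87, 78]
81 → fault, evict 69, frames [87, 78, 81]
78 → hit
52 → fault, evict 87, frames [81, 78, 52]
87 → fault, evict 81, frames [78, 52, 87]
81 → fault, evict 78, frames [52, 87, 81]
69 → fault, evict 52, frames [87, 81, 69]
87 → hit
Hits: 6 of 20 references → 6/20 = 0.3000.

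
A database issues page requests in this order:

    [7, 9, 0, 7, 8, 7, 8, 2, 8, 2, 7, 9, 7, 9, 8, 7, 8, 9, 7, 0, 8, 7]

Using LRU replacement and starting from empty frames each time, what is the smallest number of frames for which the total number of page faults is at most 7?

f=1: 22 faults
f=2: 15 faults
f=3: 9 faults
f=4: 7 faults
f=5: 5 faults
Smallest f with faults ≤ 7 is 4.

4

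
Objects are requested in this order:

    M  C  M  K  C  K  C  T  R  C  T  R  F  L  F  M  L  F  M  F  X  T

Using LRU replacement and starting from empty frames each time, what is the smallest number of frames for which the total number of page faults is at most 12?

3

f=1: 22 faults
f=2: 17 faults
f=3: 10 faults
f=4: 10 faults
f=5: 10 faults
f=6: 9 faults
f=7: 8 faults
f=8: 8 faults
Smallest f with faults ≤ 12 is 3.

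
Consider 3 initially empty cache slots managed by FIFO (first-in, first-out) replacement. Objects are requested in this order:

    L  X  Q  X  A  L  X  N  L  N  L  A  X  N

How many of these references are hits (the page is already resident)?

6

L → miss, frames {L}
X → miss, frames {L,X}
Q → miss, frames {L,X,Q}
X → hit
A → miss, evict L, frames {X,Q,A}
L → miss, evict X, frames {Q,A,L}
X → miss, evict Q, frames {A,L,X}
N → miss, evict A, frames {L,X,N}
L → hit
N → hit
L → hit
A → miss, evict L, frames {X,N,A}
X → hit
N → hit
Hits: 6.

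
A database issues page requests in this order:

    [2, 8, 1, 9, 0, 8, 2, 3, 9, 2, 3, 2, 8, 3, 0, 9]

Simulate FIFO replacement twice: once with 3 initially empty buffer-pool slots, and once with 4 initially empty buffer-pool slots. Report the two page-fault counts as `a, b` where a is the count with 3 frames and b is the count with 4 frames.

11, 9

3 frames: F F F F F F F F F . . . F . F . → 11 faults.
4 frames: F F F F F . F F . . . . F . . F → 9 faults.
9 < 11: adding a frame reduced faults, as is typical.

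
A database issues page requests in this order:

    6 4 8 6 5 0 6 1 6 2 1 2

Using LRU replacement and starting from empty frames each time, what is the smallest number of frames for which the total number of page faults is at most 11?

2

f=1: 12 faults
f=2: 10 faults
f=3: 7 faults
f=4: 7 faults
f=5: 7 faults
f=6: 7 faults
f=7: 7 faults
Smallest f with faults ≤ 11 is 2.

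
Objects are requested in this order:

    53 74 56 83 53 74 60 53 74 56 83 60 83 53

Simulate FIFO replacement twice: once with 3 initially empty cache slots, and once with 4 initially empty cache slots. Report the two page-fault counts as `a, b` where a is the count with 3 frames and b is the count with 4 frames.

10, 11

3 frames: F F F F F F F . . F F . . F → 10 faults.
4 frames: F F F F . . F F F F F F . F → 11 faults.
11 > 10: adding a frame increased faults — Belady's anomaly.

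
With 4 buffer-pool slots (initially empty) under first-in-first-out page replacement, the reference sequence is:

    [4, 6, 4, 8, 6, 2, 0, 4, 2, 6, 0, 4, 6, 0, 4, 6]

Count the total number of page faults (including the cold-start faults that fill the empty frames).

4: fault, frames {4}
6: fault, frames {4,6}
4: hit
8: fault, frames {4,6,8}
6: hit
2: fault, frames {4,6,8,2}
0: fault, evict 4, frames {6,8,2,0}
4: fault, evict 6, frames {8,2,0,4}
2: hit
6: fault, evict 8, frames {2,0,4,6}
0: hit
4: hit
6: hit
0: hit
4: hit
6: hit
Page faults: 7.

7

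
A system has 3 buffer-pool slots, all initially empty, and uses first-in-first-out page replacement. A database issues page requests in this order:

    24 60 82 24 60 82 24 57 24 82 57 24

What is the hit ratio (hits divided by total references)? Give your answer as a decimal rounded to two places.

24 -> fault, frames [24]
60 -> fault, frames [24, 60]
82 -> fault, frames [24, 60, 82]
24 -> hit
60 -> hit
82 -> hit
24 -> hit
57 -> fault, evict 24, frames [60, 82, 57]
24 -> fault, evict 60, frames [82, 57, 24]
82 -> hit
57 -> hit
24 -> hit
Hits: 7 of 12 references → 7/12 = 0.5833.

0.58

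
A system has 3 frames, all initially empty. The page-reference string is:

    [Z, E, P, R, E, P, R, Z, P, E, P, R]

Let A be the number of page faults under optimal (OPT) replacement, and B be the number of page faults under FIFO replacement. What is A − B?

Under OPT: F F F F . . . F . . . F → 6 faults.
Under FIFO: F F F F . . . F . F F F → 8 faults.
A − B = 6 − 8 = -2.

-2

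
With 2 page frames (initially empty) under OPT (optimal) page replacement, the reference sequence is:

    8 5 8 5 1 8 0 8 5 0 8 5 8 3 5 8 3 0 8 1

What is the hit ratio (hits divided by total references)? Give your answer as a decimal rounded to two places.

0.50

8 → fault, frames (8)
5 → fault, frames (8 5)
8 → hit
5 → hit
1 → fault, evict 5, frames (8 1)
8 → hit
0 → fault, evict 1, frames (8 0)
8 → hit
5 → fault, evict 8, frames (0 5)
0 → hit
8 → fault, evict 0, frames (5 8)
5 → hit
8 → hit
3 → fault, evict 8, frames (5 3)
5 → hit
8 → fault, evict 5, frames (3 8)
3 → hit
0 → fault, evict 3, frames (8 0)
8 → hit
1 → fault, evict 0, frames (8 1)
Hits: 10 of 20 references → 10/20 = 0.5000.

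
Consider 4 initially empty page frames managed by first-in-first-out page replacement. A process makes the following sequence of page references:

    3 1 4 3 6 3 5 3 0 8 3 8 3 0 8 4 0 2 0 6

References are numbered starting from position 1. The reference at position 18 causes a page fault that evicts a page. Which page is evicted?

3

pos 1: 3 → miss, frames [3]
pos 2: 1 → miss, frames [3, 1]
pos 3: 4 → miss, frames [3, 1, 4]
pos 4: 3 → hit
pos 5: 6 → miss, frames [3, 1, 4, 6]
pos 6: 3 → hit
pos 7: 5 → miss, evict 3, frames [1, 4, 6, 5]
pos 8: 3 → miss, evict 1, frames [4, 6, 5, 3]
pos 9: 0 → miss, evict 4, frames [6, 5, 3, 0]
pos 10: 8 → miss, evict 6, frames [5, 3, 0, 8]
pos 11: 3 → hit
pos 12: 8 → hit
pos 13: 3 → hit
pos 14: 0 → hit
pos 15: 8 → hit
pos 16: 4 → miss, evict 5, frames [3, 0, 8, 4]
pos 17: 0 → hit
pos 18: 2 → miss, evict 3, frames [0, 8, 4, 2]
At position 18, page 3 is evicted.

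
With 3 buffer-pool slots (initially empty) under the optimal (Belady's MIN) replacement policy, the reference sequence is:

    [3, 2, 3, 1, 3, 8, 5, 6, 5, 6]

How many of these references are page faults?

6

3 -> miss, frames (3)
2 -> miss, frames (3 2)
3 -> hit
1 -> miss, frames (3 2 1)
3 -> hit
8 -> miss, evict 1, frames (3 2 8)
5 -> miss, evict 8, frames (3 2 5)
6 -> miss, evict 2, frames (3 5 6)
5 -> hit
6 -> hit
Page faults: 6.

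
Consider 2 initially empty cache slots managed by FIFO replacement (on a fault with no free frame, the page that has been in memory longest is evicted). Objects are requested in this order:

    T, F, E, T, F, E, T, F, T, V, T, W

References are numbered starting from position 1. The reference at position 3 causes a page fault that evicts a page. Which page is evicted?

T

pos 1: T -> miss, frames [T]
pos 2: F -> miss, frames [T, F]
pos 3: E -> miss, evict T, frames [F, E]
At position 3, page T is evicted.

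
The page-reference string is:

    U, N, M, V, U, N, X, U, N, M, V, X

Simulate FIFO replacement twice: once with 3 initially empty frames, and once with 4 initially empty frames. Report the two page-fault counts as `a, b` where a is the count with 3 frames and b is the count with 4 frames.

9, 10

3 frames: F F F F F F F . . F F . → 9 faults.
4 frames: F F F F . . F F F F F F → 10 faults.
10 > 9: adding a frame increased faults — Belady's anomaly.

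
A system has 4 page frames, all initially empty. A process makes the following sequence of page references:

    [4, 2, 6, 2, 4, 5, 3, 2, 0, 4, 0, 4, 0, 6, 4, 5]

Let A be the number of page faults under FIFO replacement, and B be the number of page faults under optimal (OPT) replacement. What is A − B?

2

Under FIFO: F F F . . F F . F F . . . F . F → 9 faults.
Under OPT: F F F . . F F . F . . . . . . F → 7 faults.
A − B = 9 − 7 = 2.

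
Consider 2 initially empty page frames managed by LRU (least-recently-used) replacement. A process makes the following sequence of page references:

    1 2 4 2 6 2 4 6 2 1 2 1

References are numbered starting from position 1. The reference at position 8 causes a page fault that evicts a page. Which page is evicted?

2

pos 1: 1: fault, frames (1)
pos 2: 2: fault, frames (1 2)
pos 3: 4: fault, evict 1, frames (2 4)
pos 4: 2: hit
pos 5: 6: fault, evict 4, frames (2 6)
pos 6: 2: hit
pos 7: 4: fault, evict 6, frames (2 4)
pos 8: 6: fault, evict 2, frames (4 6)
At position 8, page 2 is evicted.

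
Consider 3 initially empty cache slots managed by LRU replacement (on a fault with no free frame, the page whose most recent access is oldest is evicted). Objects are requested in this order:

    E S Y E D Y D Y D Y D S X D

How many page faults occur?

E → miss, frames [E]
S → miss, frames [E, S]
Y → miss, frames [E, S, Y]
E → hit
D → miss, evict S, frames [Y, E, D]
Y → hit
D → hit
Y → hit
D → hit
Y → hit
D → hit
S → miss, evict E, frames [Y, D, S]
X → miss, evict Y, frames [D, S, X]
D → hit
Page faults: 6.

6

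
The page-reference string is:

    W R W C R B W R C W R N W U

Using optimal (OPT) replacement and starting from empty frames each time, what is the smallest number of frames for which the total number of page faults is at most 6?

4

f=1: 14 faults
f=2: 9 faults
f=3: 7 faults
f=4: 6 faults
f=5: 6 faults
f=6: 6 faults
Smallest f with faults ≤ 6 is 4.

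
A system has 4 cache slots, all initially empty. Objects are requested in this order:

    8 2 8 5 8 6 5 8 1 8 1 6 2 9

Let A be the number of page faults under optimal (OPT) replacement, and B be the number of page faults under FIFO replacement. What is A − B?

-2

Under OPT: F F . F . F . . F . . . . F → 6 faults.
Under FIFO: F F . F . F . . F F . . F F → 8 faults.
A − B = 6 − 8 = -2.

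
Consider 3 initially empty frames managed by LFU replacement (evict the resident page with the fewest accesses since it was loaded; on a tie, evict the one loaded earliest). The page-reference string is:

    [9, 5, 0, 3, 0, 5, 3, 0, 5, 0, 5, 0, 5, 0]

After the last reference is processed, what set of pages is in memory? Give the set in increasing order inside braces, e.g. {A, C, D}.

{0, 3, 5}

9 -> fault, frames (9)
5 -> fault, frames (9 5)
0 -> fault, frames (9 5 0)
3 -> fault, evict 9, frames (5 0 3)
0 -> hit
5 -> hit
3 -> hit
0 -> hit
5 -> hit
0 -> hit
5 -> hit
0 -> hit
5 -> hit
0 -> hit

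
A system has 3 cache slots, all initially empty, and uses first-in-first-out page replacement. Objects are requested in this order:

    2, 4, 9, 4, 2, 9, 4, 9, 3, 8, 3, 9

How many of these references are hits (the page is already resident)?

7

2: miss, frames (2)
4: miss, frames (2 4)
9: miss, frames (2 4 9)
4: hit
2: hit
9: hit
4: hit
9: hit
3: miss, evict 2, frames (4 9 3)
8: miss, evict 4, frames (9 3 8)
3: hit
9: hit
Hits: 7.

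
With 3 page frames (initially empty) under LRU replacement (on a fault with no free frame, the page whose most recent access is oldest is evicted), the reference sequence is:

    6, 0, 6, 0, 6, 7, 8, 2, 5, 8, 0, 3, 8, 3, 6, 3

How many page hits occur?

7

6: fault, frames [6]
0: fault, frames [6, 0]
6: hit
0: hit
6: hit
7: fault, frames [0, 6, 7]
8: fault, evict 0, frames [6, 7, 8]
2: fault, evict 6, frames [7, 8, 2]
5: fault, evict 7, frames [8, 2, 5]
8: hit
0: fault, evict 2, frames [5, 8, 0]
3: fault, evict 5, frames [8, 0, 3]
8: hit
3: hit
6: fault, evict 0, frames [8, 3, 6]
3: hit
Hits: 7.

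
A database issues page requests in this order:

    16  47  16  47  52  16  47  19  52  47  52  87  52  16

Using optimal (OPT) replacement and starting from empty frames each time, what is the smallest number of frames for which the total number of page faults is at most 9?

f=1: 14 faults
f=2: 8 faults
f=3: 6 faults
f=4: 5 faults
f=5: 5 faults
Smallest f with faults ≤ 9 is 2.

2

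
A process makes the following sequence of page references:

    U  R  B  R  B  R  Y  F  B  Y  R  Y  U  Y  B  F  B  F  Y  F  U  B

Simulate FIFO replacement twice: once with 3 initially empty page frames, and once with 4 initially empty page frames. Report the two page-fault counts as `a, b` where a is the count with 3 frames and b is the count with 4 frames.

3 frames: F F F . . . F F . . F . F F F F . . . . F . → 11 faults.
4 frames: F F F . . . F F . . . . F . . . . . . . . . → 6 faults.
6 < 11: adding a frame reduced faults, as is typical.

11, 6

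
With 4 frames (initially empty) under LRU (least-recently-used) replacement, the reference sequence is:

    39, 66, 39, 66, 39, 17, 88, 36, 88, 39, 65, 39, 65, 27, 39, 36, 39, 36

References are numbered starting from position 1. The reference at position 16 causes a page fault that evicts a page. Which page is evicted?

88

pos 1: 39 -> fault, frames (39)
pos 2: 66 -> fault, frames (39 66)
pos 3: 39 -> hit
pos 4: 66 -> hit
pos 5: 39 -> hit
pos 6: 17 -> fault, frames (66 39 17)
pos 7: 88 -> fault, frames (66 39 17 88)
pos 8: 36 -> fault, evict 66, frames (39 17 88 36)
pos 9: 88 -> hit
pos 10: 39 -> hit
pos 11: 65 -> fault, evict 17, frames (36 88 39 65)
pos 12: 39 -> hit
pos 13: 65 -> hit
pos 14: 27 -> fault, evict 36, frames (88 39 65 27)
pos 15: 39 -> hit
pos 16: 36 -> fault, evict 88, frames (65 27 39 36)
At position 16, page 88 is evicted.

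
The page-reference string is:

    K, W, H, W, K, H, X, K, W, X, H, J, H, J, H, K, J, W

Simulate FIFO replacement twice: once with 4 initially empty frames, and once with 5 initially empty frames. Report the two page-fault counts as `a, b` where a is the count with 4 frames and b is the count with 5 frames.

4 frames: F F F . . . F . . . . F . . . F . F → 7 faults.
5 frames: F F F . . . F . . . . F . . . . . . → 5 faults.
5 < 7: adding a frame reduced faults, as is typical.

7, 5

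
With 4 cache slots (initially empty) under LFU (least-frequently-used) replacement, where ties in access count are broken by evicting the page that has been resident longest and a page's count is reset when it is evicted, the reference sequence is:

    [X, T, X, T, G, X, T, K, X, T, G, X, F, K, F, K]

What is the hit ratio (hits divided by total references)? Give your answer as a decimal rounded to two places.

X -> fault, frames [X]
T -> fault, frames [X, T]
X -> hit
T -> hit
G -> fault, frames [X, T, G]
X -> hit
T -> hit
K -> fault, frames [X, T, G, K]
X -> hit
T -> hit
G -> hit
X -> hit
F -> fault, evict K, frames [X, T, G, F]
K -> fault, evict F, frames [X, T, G, K]
F -> fault, evict K, frames [X, T, G, F]
K -> fault, evict F, frames [X, T, G, K]
Hits: 8 of 16 references → 8/16 = 0.5000.

0.50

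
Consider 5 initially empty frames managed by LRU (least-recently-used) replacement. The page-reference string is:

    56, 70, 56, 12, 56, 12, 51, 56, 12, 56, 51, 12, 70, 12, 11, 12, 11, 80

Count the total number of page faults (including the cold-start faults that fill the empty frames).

56 -> fault, frames {56}
70 -> fault, frames {56,70}
56 -> hit
12 -> fault, frames {70,56,12}
56 -> hit
12 -> hit
51 -> fault, frames {70,56,12,51}
56 -> hit
12 -> hit
56 -> hit
51 -> hit
12 -> hit
70 -> hit
12 -> hit
11 -> fault, frames {56,51,70,12,11}
12 -> hit
11 -> hit
80 -> fault, evict 56, frames {51,70,12,11,80}
Page faults: 6.

6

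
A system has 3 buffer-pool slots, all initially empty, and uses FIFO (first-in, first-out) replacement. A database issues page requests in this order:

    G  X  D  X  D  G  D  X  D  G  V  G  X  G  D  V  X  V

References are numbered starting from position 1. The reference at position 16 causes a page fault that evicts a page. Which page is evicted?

pos 1: G -> miss, frames (G)
pos 2: X -> miss, frames (G X)
pos 3: D -> miss, frames (G X D)
pos 4: X -> hit
pos 5: D -> hit
pos 6: G -> hit
pos 7: D -> hit
pos 8: X -> hit
pos 9: D -> hit
pos 10: G -> hit
pos 11: V -> miss, evict G, frames (X D V)
pos 12: G -> miss, evict X, frames (D V G)
pos 13: X -> miss, evict D, frames (V G X)
pos 14: G -> hit
pos 15: D -> miss, evict V, frames (G X D)
pos 16: V -> miss, evict G, frames (X D V)
At position 16, page G is evicted.

G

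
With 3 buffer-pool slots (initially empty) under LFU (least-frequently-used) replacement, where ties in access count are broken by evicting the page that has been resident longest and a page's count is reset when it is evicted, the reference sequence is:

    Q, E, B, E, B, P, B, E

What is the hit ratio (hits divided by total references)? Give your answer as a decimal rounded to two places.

0.50

Q -> fault, frames {Q}
E -> fault, frames {Q,E}
B -> fault, frames {Q,E,B}
E -> hit
B -> hit
P -> fault, evict Q, frames {E,B,P}
B -> hit
E -> hit
Hits: 4 of 8 references → 4/8 = 0.5000.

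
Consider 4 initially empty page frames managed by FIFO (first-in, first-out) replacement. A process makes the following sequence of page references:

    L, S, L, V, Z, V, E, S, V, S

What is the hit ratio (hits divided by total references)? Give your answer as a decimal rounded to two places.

0.50

L -> miss, frames [L]
S -> miss, frames [L, S]
L -> hit
V -> miss, frames [L, S, V]
Z -> miss, frames [L, S, V, Z]
V -> hit
E -> miss, evict L, frames [S, V, Z, E]
S -> hit
V -> hit
S -> hit
Hits: 5 of 10 references → 5/10 = 0.5000.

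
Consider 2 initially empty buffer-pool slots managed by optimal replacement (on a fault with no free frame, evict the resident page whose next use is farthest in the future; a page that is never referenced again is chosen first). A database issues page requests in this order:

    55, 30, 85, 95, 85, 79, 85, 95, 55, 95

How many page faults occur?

7

55: miss, frames (55)
30: miss, frames (55 30)
85: miss, evict 30, frames (55 85)
95: miss, evict 55, frames (85 95)
85: hit
79: miss, evict 95, frames (85 79)
85: hit
95: miss, evict 79, frames (85 95)
55: miss, evict 85, frames (95 55)
95: hit
Page faults: 7.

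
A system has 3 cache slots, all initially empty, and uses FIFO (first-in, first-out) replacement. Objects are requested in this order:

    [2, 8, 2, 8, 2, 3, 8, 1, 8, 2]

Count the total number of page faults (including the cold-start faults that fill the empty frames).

2: miss, frames {2}
8: miss, frames {2,8}
2: hit
8: hit
2: hit
3: miss, frames {2,8,3}
8: hit
1: miss, evict 2, frames {8,3,1}
8: hit
2: miss, evict 8, frames {3,1,2}
Page faults: 5.

5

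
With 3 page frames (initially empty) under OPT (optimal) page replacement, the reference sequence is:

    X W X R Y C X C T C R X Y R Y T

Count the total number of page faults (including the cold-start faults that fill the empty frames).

8

X: fault, frames [X]
W: fault, frames [X, W]
X: hit
R: fault, frames [X, W, R]
Y: fault, evict W, frames [X, R, Y]
C: fault, evict Y, frames [X, R, C]
X: hit
C: hit
T: fault, evict X, frames [R, C, T]
C: hit
R: hit
X: fault, evict C, frames [R, T, X]
Y: fault, evict X, frames [R, T, Y]
R: hit
Y: hit
T: hit
Page faults: 8.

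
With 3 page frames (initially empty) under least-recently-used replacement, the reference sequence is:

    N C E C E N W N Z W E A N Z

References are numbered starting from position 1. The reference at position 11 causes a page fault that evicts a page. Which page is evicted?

pos 1: N -> fault, frames {N}
pos 2: C -> fault, frames {N,C}
pos 3: E -> fault, frames {N,C,E}
pos 4: C -> hit
pos 5: E -> hit
pos 6: N -> hit
pos 7: W -> fault, evict C, frames {E,N,W}
pos 8: N -> hit
pos 9: Z -> fault, evict E, frames {W,N,Z}
pos 10: W -> hit
pos 11: E -> fault, evict N, frames {Z,W,E}
At position 11, page N is evicted.

N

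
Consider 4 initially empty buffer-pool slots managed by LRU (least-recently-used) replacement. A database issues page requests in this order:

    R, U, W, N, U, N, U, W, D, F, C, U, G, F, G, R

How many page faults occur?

10

R -> fault, frames [R]
U -> fault, frames [R, U]
W -> fault, frames [R, U, W]
N -> fault, frames [R, U, W, N]
U -> hit
N -> hit
U -> hit
W -> hit
D -> fault, evict R, frames [N, U, W, D]
F -> fault, evict N, frames [U, W, D, F]
C -> fault, evict U, frames [W, D, F, C]
U -> fault, evict W, frames [D, F, C, U]
G -> fault, evict D, frames [F, C, U, G]
F -> hit
G -> hit
R -> fault, evict C, frames [U, F, G, R]
Page faults: 10.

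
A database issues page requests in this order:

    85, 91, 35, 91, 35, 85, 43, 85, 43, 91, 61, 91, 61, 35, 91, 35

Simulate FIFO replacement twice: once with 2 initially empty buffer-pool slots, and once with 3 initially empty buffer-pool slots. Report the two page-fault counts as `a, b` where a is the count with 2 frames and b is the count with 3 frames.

2 frames: F F F . . F F . . F F . . F F . → 9 faults.
3 frames: F F F . . . F F . F F . . F . . → 8 faults.
8 < 9: adding a frame reduced faults, as is typical.

9, 8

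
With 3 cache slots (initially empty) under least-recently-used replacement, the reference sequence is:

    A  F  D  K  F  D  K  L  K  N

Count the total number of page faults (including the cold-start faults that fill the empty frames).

A -> miss, frames (A)
F -> miss, frames (A F)
D -> miss, frames (A F D)
K -> miss, evict A, frames (F D K)
F -> hit
D -> hit
K -> hit
L -> miss, evict F, frames (D K L)
K -> hit
N -> miss, evict D, frames (L K N)
Page faults: 6.

6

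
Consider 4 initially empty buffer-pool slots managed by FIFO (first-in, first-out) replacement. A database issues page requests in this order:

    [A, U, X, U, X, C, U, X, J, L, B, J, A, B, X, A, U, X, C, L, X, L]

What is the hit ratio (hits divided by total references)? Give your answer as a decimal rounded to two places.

A -> miss, frames [A]
U -> miss, frames [A, U]
X -> miss, frames [A, U, X]
U -> hit
X -> hit
C -> miss, frames [A, U, X, C]
U -> hit
X -> hit
J -> miss, evict A, frames [U, X, C, J]
L -> miss, evict U, frames [X, C, J, L]
B -> miss, evict X, frames [C, J, L, B]
J -> hit
A -> miss, evict C, frames [J, L, B, A]
B -> hit
X -> miss, evict J, frames [L, B, A, X]
A -> hit
U -> miss, evict L, frames [B, A, X, U]
X -> hit
C -> miss, evict B, frames [A, X, U, C]
L -> miss, evict A, frames [X, U, C, L]
X -> hit
L -> hit
Hits: 10 of 22 references → 10/22 = 0.4545.

0.45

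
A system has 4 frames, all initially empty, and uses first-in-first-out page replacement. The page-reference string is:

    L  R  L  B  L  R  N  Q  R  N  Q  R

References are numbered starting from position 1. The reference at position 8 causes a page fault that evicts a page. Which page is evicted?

pos 1: L → fault, frames [L]
pos 2: R → fault, frames [L, R]
pos 3: L → hit
pos 4: B → fault, frames [L, R, B]
pos 5: L → hit
pos 6: R → hit
pos 7: N → fault, frames [L, R, B, N]
pos 8: Q → fault, evict L, frames [R, B, N, Q]
At position 8, page L is evicted.

L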